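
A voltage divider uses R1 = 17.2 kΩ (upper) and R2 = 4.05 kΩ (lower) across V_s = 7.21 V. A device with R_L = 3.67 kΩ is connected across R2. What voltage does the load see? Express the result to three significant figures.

First combine the lower leg with the load: R2 ‖ R_L = 1.925 kΩ.
Now apply the divider: V_out = 7.21 × 0.1007 = 0.7258 V.
(Unloaded it would be 1.37 V; the load pulls it down.)

V_out ≈ 0.726 V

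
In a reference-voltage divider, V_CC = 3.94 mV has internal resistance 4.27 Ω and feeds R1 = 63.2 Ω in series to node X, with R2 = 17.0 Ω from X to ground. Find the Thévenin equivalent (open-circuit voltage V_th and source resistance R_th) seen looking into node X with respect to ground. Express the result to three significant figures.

R1' = 4.27 + 63.2 = 67.47 Ω (source resistance + R1).
Open-circuit (no load on X): V_th = V_CC · R2/(R1' + R2) = 3.94 × 17.0/(67.47 + 17.0) = 0.7929 mV.
Zeroing V_CC shorts the top of R1' to ground, so R_th = R1' ‖ R2 = 13.58 Ω.

V_th ≈ 0.793 mV, R_th ≈ 13.6 Ω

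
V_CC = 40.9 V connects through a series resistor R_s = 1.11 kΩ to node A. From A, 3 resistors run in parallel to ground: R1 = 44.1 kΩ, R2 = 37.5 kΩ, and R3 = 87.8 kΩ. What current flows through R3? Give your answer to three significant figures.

Combine the parallel branches: R_p = (1/44.1 + 1/37.5 + 1/87.8)⁻¹ = 16.47 kΩ.
V_A = 40.9 × 16.47/17.58 = 38.32 V.
Branch current I = V_A/R3 = 38.32/87.8 = 0.4364 mA.

I ≈ 0.436 mA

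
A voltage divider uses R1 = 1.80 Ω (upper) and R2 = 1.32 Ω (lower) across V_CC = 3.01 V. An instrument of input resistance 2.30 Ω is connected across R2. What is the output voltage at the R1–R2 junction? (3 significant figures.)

R2 ‖ R_L = (1.32 × 2.30)/(1.32 + 2.30) = 0.8387 Ω.
Now apply the divider: V_out = 3.01 × 0.3178 = 0.9567 V.

V_out ≈ 0.957 V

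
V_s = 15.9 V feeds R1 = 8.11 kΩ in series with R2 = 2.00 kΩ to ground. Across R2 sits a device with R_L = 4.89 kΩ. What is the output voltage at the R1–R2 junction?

First combine the lower leg with the load: R2 ‖ R_L = 1.419 kΩ.
Then V_out = V_s · R2'/(R1 + R2') = 15.9 × 1.419/9.529 = 2.368 V.
(Unloaded it would be 3.15 V; the load pulls it down.)

V_out ≈ 2.37 V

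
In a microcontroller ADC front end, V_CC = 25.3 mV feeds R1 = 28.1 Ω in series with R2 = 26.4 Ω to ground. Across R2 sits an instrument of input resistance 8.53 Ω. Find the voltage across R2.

V_out ≈ 4.72 mV

First combine the lower leg with the load: R2 ‖ R_L = 6.447 Ω.
Now apply the divider: V_out = 25.3 × 0.1866 = 4.721 mV.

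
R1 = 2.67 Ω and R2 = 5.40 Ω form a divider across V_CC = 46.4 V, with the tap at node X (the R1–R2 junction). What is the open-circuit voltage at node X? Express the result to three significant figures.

V_th ≈ 31.0 V

With X open, the divider is unloaded: V_th = 46.4 × 5.40/8.070 = 31.05 V.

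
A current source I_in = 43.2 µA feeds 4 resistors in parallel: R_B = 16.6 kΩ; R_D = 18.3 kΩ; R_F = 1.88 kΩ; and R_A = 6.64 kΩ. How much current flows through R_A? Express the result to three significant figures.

Total conductance ΣG = 1/16.6 + 1/18.3 + 1/1.88 + 1/6.64 = 0.7974 (units of 1/kΩ).
By the current-divider rule, I = I_in · G_k/ΣG = 43.2 × 0.1889 = 8.159 µA.

I ≈ 8.16 µA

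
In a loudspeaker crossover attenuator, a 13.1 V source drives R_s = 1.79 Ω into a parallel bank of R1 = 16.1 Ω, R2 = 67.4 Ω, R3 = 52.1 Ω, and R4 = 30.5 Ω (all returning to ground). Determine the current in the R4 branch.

I ≈ 0.349 A

Combine the parallel branches: R_p = (1/16.1 + 1/67.4 + 1/52.1 + 1/30.5)⁻¹ = 7.756 Ω.
V_A by voltage divider: V_A = 13.1 × 7.756/(1.79 + 7.756) = 10.64 V.
I(R4) = V_A / R4 = 10.64/30.5 = 0.3490 A.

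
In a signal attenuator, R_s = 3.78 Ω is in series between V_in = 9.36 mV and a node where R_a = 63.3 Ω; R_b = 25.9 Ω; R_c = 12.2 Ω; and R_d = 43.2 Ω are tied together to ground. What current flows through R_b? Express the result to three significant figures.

I ≈ 0.225 mA

Combine the parallel branches: R_p = (1/63.3 + 1/25.9 + 1/12.2 + 1/43.2)⁻¹ = 6.269 Ω.
Node voltage V_A = V_in · R_p/(R_s + R_p) = 9.36 × 0.6238 = 5.839 mV.
Branch current I = V_A/R_b = 5.839/25.9 = 0.2254 mA.
(Equivalently: I_total = 0.9315 mA, then current-divider fraction G_k/ΣG = 0.2420.)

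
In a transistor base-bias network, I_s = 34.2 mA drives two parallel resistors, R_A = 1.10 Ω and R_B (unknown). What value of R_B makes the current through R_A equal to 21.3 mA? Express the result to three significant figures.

Two-branch current divider: I_A = I_s · R_B/(R_A + R_B).
21.3/34.2 = R_B/(R_A + R_B) → R_B = R_A · (0.6228)/(1 − 0.6228) = 1.10 × 1.651 = 1.816 Ω.

R_B ≈ 1.82 Ω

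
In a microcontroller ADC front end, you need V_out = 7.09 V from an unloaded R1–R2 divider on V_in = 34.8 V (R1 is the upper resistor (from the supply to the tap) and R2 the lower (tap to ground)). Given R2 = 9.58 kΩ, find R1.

The divider ratio is R2/(R1+R2) = 7.09/34.8 = 0.2037.
R1 = R2·(1/k − 1) = 9.58 × 3.908 = 37.44 kΩ.

R1 ≈ 37.4 kΩ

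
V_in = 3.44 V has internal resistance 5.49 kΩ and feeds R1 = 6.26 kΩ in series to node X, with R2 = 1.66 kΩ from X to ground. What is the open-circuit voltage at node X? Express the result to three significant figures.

R1' = 5.49 + 6.26 = 11.75 kΩ (source resistance + R1).
Open-circuit (no load on X): V_th = V_in · R2/(R1' + R2) = 3.44 × 1.66/(11.75 + 1.66) = 0.4258 V.

V_th ≈ 0.426 V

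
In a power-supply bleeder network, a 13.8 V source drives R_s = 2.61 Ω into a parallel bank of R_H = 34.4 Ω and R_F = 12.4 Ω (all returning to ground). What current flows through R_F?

Combine the parallel branches: R_p = (1/34.4 + 1/12.4)⁻¹ = 9.115 Ω.
V_A by voltage divider: V_A = 13.8 × 9.115/(2.61 + 9.115) = 10.73 V.
I(R_F) = V_A / R_F = 10.73/12.4 = 0.8652 A.

I ≈ 0.865 A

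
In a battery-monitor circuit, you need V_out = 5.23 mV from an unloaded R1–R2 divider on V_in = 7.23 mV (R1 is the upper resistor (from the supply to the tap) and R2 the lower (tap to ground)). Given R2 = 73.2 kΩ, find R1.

R1 ≈ 28.0 kΩ

V_out/V_in = R2/(R1+R2) = 0.7234.
Rearranging, R1 = R2·(1−k)/k = 73.2 × 0.3824 = 27.99 kΩ.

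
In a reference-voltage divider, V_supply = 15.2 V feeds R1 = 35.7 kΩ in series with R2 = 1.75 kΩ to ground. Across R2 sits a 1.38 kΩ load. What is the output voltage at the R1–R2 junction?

V_out ≈ 0.322 V

First combine the lower leg with the load: R2 ‖ R_L = 0.7716 kΩ.
Voltage divider with the loaded lower leg: V_out = 15.2 × 0.7716/(35.7 + 0.7716) = 15.2 × 0.02116 = 0.3216 V.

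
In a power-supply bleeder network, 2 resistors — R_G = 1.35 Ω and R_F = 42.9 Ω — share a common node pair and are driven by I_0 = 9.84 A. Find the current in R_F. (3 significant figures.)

I ≈ 0.300 A

For two parallel branches, I_k = I_0 · (other R)/(sum of R).
I(R_F) = 9.84 × 1.35/(1.35 + 42.9) = 9.84 × 0.03051 = 0.3002 A.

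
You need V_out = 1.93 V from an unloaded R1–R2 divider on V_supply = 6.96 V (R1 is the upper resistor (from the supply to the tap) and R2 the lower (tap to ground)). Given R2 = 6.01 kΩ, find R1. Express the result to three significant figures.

V_out/V_supply = R2/(R1+R2) = 0.2773.
R1 = R2·(1/k − 1) = 6.01 × 2.606 = 15.66 kΩ.

R1 ≈ 15.7 kΩ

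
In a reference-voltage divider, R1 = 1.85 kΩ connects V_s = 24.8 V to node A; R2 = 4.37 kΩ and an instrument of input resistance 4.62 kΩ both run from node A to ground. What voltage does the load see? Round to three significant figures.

R2 ‖ R_L = (4.37 × 4.62)/(4.37 + 4.62) = 2.246 kΩ.
Now apply the divider: V_out = 24.8 × 0.5483 = 13.60 V.

V_out ≈ 13.6 V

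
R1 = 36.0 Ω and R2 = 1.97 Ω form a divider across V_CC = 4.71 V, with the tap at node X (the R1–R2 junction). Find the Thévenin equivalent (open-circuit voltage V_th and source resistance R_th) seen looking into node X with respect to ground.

V_th is the unloaded tap voltage: V_CC · R2/(R1+R2) = 4.71 × 0.05188 = 0.2444 V.
With V_CC suppressed (replaced by a short), R_th = R1 ‖ R2 = (36.00 × 1.97)/(36.00 + 1.97) = 1.868 Ω.

V_th ≈ 0.244 V, R_th ≈ 1.87 Ω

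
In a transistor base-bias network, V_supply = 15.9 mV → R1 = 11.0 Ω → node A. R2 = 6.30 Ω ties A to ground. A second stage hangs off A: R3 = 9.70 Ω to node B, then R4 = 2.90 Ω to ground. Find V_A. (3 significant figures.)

V_A ≈ 4.39 mV

Looking into the second stage from A: R3 + R4 = 12.60 Ω appears in parallel with R2.
R2 ‖ (R3+R4) = 4.200 Ω.
First divider: V_A = V_supply · 4.200/(11.0 + 4.200) = 4.393 mV.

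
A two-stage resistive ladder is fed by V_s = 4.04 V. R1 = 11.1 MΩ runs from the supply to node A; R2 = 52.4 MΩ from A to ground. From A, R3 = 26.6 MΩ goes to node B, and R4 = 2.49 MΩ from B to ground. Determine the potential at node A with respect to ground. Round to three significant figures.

The second stage (R3 + R4 = 29.09 MΩ) loads node A in parallel with R2.
Effective lower resistance at A: R2 ‖ 29.09 = 18.71 MΩ.
So V_A = 4.04 × 0.6276 = 2.535 V.

V_A ≈ 2.54 V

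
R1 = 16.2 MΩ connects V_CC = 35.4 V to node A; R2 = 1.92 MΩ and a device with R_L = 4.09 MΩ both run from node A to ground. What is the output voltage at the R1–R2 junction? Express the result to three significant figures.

The load sits in parallel with R2, giving an effective lower resistance R2' = R2·R_L/(R2+R_L) = 1.307 MΩ.
Voltage divider with the loaded lower leg: V_out = 35.4 × 1.307/(16.2 + 1.307) = 35.4 × 0.07464 = 2.642 V.
(Unloaded it would be 3.75 V; the load pulls it down.)

V_out ≈ 2.64 V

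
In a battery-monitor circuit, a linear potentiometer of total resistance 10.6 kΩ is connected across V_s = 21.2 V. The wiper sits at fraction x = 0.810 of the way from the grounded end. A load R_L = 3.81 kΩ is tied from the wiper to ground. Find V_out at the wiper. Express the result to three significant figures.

Lower segment x·R_p = 8.586 kΩ; upper segment (1−x)·R_p = 2.014 kΩ.
Lower segment in parallel with the load: 8.586 ‖ 3.81 = 2.639 kΩ.
Then V_out = V_s · 2.639/(2.014 + 2.639) = 12.02 V.
(Unloaded: V_out = x·V_s = 17.2 V.)

V_out ≈ 12.0 V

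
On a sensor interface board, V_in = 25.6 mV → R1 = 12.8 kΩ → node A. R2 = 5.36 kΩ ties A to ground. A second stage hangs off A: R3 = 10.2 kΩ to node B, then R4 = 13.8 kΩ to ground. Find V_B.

V_B ≈ 3.75 mV

Looking into the second stage from A: R3 + R4 = 24.00 kΩ appears in parallel with R2.
R2 ‖ (R3+R4) = 4.381 kΩ.
V_A = 25.6 × 4.381/(12.8 + 4.381) = 6.528 mV.
Then the unloaded second divider: V_B = V_A × R4/(R3+R4) = 6.528 × 0.5750 = 3.754 mV.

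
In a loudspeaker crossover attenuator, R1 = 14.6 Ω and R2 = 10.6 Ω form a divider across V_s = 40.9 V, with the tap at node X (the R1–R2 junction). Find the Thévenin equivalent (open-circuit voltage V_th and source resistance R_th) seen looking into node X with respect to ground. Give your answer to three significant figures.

V_th ≈ 17.2 V, R_th ≈ 6.14 Ω

With X open, the divider is unloaded: V_th = 40.9 × 10.6/25.20 = 17.20 V.
Zeroing V_s shorts the top of R1 to ground, so R_th = R1 ‖ R2 = 6.141 Ω.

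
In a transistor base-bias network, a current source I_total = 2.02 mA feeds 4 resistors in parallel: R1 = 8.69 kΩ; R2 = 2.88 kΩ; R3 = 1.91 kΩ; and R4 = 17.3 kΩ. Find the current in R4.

I ≈ 0.112 mA

ΣG = 1/8.69 + 1/2.88 + 1/1.91 + 1/17.3 = 1.044.
By the current-divider rule, I = I_total · G_k/ΣG = 2.02 × 0.05539 = 0.1119 mA.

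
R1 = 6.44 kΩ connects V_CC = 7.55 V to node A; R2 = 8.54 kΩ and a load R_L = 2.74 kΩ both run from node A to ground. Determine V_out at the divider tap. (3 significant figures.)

R2 ‖ R_L = (8.54 × 2.74)/(8.54 + 2.74) = 2.074 kΩ.
Voltage divider with the loaded lower leg: V_out = 7.55 × 2.074/(6.44 + 2.074) = 7.55 × 0.2436 = 1.839 V.

V_out ≈ 1.84 V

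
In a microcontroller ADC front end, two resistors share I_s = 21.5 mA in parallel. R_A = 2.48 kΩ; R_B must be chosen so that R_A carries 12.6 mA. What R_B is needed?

R_B ≈ 3.51 kΩ

The fraction through R_A equals R_B/(R_A+R_B).
12.6/21.5 = R_B/(R_A + R_B) → R_B = R_A · (0.5860)/(1 − 0.5860) = 2.48 × 1.416 = 3.511 kΩ.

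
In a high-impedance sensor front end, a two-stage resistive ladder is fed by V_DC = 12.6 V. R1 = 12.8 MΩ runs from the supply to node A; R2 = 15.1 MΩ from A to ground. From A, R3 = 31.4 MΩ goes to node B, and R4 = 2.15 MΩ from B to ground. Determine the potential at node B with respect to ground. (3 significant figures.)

V_B ≈ 0.362 V

The second stage (R3 + R4 = 33.55 MΩ) loads node A in parallel with R2.
Effective lower resistance at A: R2 ‖ 33.55 = 10.41 MΩ.
First divider: V_A = V_DC · 10.41/(12.8 + 10.41) = 5.652 V.
V_B = V_A × 0.06408 = 0.3622 V.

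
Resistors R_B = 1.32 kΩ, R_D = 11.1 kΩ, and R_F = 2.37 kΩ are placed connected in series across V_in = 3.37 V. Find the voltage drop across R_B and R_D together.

ΣR = 1.32 + 11.1 + 2.37 = 14.79 kΩ.
R_{R_B..R_D} = 1.32 + 11.1 = 12.42 kΩ.
By the voltage-divider rule, V = 3.37 × 12.42/14.79 = 2.830 V.

V ≈ 2.83 V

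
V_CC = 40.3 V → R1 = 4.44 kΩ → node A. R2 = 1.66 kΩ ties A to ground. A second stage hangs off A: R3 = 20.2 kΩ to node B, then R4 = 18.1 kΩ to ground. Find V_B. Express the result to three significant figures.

The second stage (R3 + R4 = 38.30 kΩ) loads node A in parallel with R2.
R2 ‖ (R3+R4) = 1.591 kΩ.
First divider: V_A = V_CC · 1.591/(4.44 + 1.591) = 10.63 V.
Then the unloaded second divider: V_B = V_A × R4/(R3+R4) = 10.63 × 0.4726 = 5.024 V.

V_B ≈ 5.02 V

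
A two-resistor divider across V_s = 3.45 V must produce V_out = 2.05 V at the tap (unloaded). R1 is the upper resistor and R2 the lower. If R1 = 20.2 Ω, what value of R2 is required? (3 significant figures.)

Required fraction k = V_out/V_s = 0.5942.
R2 = R1 · 0.5942/(1 − 0.5942) = 29.58 Ω.

R2 ≈ 29.6 Ω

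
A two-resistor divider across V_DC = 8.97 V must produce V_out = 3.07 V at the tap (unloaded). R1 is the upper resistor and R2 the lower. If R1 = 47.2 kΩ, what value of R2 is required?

R2 ≈ 24.6 kΩ

V_out/V_DC = R2/(R1+R2) = 0.3423.
R2 = R1 · 0.3423/(1 − 0.3423) = 24.56 kΩ.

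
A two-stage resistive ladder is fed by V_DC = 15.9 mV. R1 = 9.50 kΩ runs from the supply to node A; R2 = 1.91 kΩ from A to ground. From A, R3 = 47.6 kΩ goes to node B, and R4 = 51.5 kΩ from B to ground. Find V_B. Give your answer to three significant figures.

Node A sees R2 in parallel with the series input of stage 2, R3 + R4 = 99.10 kΩ.
R2 ‖ (R3+R4) = 1.874 kΩ.
V_A = 15.9 × 1.874/(9.50 + 1.874) = 2.620 mV.
Then the unloaded second divider: V_B = V_A × R4/(R3+R4) = 2.620 × 0.5197 = 1.361 mV.

V_B ≈ 1.36 mV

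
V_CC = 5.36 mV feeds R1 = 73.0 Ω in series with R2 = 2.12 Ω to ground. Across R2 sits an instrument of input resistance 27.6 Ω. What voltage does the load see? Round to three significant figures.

V_out ≈ 0.141 mV

R2 ‖ R_L = (2.12 × 27.6)/(2.12 + 27.6) = 1.969 Ω.
Then V_out = V_CC · R2'/(R1 + R2') = 5.36 × 1.969/74.97 = 0.1408 mV.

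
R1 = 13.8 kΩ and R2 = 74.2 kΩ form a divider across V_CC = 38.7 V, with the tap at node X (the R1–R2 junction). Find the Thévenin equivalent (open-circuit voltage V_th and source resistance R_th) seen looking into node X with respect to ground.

V_th ≈ 32.6 V, R_th ≈ 11.6 kΩ

Open-circuit (no load on X): V_th = V_CC · R2/(R1 + R2) = 38.7 × 74.2/(13.80 + 74.2) = 32.63 V.
With V_CC suppressed (replaced by a short), R_th = R1 ‖ R2 = (13.80 × 74.2)/(13.80 + 74.2) = 11.64 kΩ.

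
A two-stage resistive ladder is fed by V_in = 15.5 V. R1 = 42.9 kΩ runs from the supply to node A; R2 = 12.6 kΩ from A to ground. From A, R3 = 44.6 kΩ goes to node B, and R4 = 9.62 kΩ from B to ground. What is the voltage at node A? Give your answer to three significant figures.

V_A ≈ 2.98 V

Node A sees R2 in parallel with the series input of stage 2, R3 + R4 = 54.22 kΩ.
Effective lower resistance at A: R2 ‖ 54.22 = 10.22 kΩ.
First divider: V_A = V_in · 10.22/(42.9 + 10.22) = 2.983 V.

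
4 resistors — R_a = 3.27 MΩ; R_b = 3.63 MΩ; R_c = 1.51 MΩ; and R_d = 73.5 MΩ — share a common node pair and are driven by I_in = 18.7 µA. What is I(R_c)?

I ≈ 9.85 µA

Conductances: ΣG = 1/3.27 + 1/3.63 + 1/1.51 + 1/73.5 = 1.257 (1/MΩ).
Current divider: I(R_c) = I_in · G_k/ΣG = 18.7 × (0.6623/1.257) = 18.7 × 0.5268 = 9.851 µA.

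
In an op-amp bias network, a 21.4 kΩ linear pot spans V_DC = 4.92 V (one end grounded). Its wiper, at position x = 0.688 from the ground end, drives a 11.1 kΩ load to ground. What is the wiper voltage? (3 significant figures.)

V_out ≈ 2.39 V

The pot divides into 6.677 kΩ above the wiper and 14.72 kΩ below.
R_L loads the lower segment: effective lower R = 6.329 kΩ.
Then V_out = V_DC · 6.329/(6.677 + 6.329) = 2.394 V.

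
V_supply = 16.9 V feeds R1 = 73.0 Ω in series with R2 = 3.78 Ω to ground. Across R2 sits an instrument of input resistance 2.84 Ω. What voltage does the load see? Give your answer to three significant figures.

V_out ≈ 0.367 V

R2 ‖ R_L = (3.78 × 2.84)/(3.78 + 2.84) = 1.622 Ω.
Now apply the divider: V_out = 16.9 × 0.02173 = 0.3673 V.
(Unloaded it would be 0.832 V; the load pulls it down.)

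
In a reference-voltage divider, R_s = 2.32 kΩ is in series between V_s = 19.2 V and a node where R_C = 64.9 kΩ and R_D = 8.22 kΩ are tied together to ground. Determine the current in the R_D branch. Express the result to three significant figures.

Parallel bank: R_p = 1/(1/64.9 + 1/8.22) = 7.296 kΩ.
Node voltage V_A = V_s · R_p/(R_s + R_p) = 19.2 × 0.7587 = 14.57 V.
Branch current I = V_A/R_D = 14.57/8.22 = 1.772 mA.

I ≈ 1.77 mA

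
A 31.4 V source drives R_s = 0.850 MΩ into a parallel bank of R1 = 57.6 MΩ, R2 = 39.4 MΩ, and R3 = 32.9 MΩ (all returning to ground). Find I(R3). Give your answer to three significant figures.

Equivalent of the parallel group: R_p = 13.67 MΩ.
Node voltage V_A = V_in · R_p/(R_s + R_p) = 31.4 × 0.9415 = 29.56 V.
Branch current I = V_A/R3 = 29.56/32.9 = 0.8985 µA.

I ≈ 0.899 µA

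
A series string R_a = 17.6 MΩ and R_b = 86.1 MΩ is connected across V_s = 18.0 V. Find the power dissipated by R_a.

Series current I = V_s/ΣR = 18.0/103.7 = 0.1736 µA.
P = I²R = 0.03013 × 17.6 = 0.5303 µW.

P ≈ 0.530 µW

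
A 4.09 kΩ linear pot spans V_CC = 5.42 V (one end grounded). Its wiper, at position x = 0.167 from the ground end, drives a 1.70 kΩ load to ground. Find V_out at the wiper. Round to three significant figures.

Split the track: R_lower = x·R_p = 0.6830 kΩ, R_upper = (1−x)·R_p = 3.407 kΩ.
Lower segment in parallel with the load: 0.6830 ‖ 1.70 = 0.4873 kΩ.
Loaded-divider output: V_out = 5.42 × 0.1251 = 0.6782 V.

V_out ≈ 0.678 V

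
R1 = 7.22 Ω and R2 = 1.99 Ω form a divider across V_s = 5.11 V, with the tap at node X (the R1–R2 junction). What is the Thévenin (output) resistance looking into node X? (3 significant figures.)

Zeroing V_s shorts the top of R1 to ground, so R_th = R1 ‖ R2 = 1.560 Ω.

R_th ≈ 1.56 Ω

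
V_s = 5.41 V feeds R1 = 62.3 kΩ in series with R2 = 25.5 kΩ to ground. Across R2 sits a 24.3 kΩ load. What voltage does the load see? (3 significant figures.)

First combine the lower leg with the load: R2 ‖ R_L = 12.44 kΩ.
Voltage divider with the loaded lower leg: V_out = 5.41 × 12.44/(62.3 + 12.44) = 5.41 × 0.1665 = 0.9006 V.
(Unloaded it would be 1.57 V; the load pulls it down.)

V_out ≈ 0.901 V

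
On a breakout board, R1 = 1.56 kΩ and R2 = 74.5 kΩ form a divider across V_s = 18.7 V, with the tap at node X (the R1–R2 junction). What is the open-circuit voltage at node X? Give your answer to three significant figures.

V_th ≈ 18.3 V

V_th is the unloaded tap voltage: V_s · R2/(R1+R2) = 18.7 × 0.9795 = 18.32 V.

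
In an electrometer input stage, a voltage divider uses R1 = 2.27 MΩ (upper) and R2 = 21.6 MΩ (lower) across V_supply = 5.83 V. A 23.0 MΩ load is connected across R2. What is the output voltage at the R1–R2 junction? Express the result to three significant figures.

The load sits in parallel with R2, giving an effective lower resistance R2' = R2·R_L/(R2+R_L) = 11.14 MΩ.
Now apply the divider: V_out = 5.83 × 0.8307 = 4.843 V.
(Unloaded it would be 5.28 V; the load pulls it down.)

V_out ≈ 4.84 V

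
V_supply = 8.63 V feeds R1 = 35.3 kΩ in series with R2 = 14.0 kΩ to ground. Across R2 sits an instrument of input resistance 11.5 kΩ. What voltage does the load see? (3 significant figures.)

V_out ≈ 1.31 V

The load sits in parallel with R2, giving an effective lower resistance R2' = R2·R_L/(R2+R_L) = 6.314 kΩ.
Now apply the divider: V_out = 8.63 × 0.1517 = 1.309 V.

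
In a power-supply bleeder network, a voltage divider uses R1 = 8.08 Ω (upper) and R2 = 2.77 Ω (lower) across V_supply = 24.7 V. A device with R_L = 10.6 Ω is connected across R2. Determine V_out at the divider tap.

V_out ≈ 5.28 V

R2 ‖ R_L = (2.77 × 10.6)/(2.77 + 10.6) = 2.196 Ω.
Now apply the divider: V_out = 24.7 × 0.2137 = 5.279 V.
(Unloaded it would be 6.31 V; the load pulls it down.)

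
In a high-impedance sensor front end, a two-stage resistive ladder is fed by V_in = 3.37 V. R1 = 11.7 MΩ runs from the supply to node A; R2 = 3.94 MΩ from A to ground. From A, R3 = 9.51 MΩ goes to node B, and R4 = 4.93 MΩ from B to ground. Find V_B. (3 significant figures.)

Looking into the second stage from A: R3 + R4 = 14.44 MΩ appears in parallel with R2.
R2 ‖ (R3+R4) = 3.095 MΩ.
First divider: V_A = V_in · 3.095/(11.7 + 3.095) = 0.7051 V.
V_B = V_A × 0.3414 = 0.2407 V.

V_B ≈ 0.241 V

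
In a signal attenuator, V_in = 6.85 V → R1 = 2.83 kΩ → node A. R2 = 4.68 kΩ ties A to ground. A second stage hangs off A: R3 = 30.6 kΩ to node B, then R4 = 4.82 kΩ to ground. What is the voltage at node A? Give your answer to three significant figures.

V_A ≈ 4.07 V

Looking into the second stage from A: R3 + R4 = 35.42 kΩ appears in parallel with R2.
R2 ‖ (R3+R4) = 4.134 kΩ.
First divider: V_A = V_in · 4.134/(2.83 + 4.134) = 4.066 V.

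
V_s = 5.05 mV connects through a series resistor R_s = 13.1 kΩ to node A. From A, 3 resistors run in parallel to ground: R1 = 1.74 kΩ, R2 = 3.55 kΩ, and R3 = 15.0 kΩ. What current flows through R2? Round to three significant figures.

I ≈ 0.109 µA

Combine the parallel branches: R_p = (1/1.74 + 1/3.55 + 1/15.0)⁻¹ = 1.083 kΩ.
V_A = 5.05 × 1.083/14.18 = 0.3857 mV.
I(R2) = V_A / R2 = 0.3857/3.55 = 0.1087 µA.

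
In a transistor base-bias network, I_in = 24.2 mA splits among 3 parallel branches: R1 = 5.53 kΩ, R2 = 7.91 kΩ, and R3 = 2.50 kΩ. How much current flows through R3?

ΣG = 1/5.53 + 1/7.91 + 1/2.50 = 0.7073.
By the current-divider rule, I = I_in · G_k/ΣG = 24.2 × 0.5656 = 13.69 mA.

I ≈ 13.7 mA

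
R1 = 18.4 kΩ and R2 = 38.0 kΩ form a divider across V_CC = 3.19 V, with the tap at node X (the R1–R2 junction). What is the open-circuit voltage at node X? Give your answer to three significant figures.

V_th ≈ 2.15 V

With X open, the divider is unloaded: V_th = 3.19 × 38.0/56.40 = 2.149 V.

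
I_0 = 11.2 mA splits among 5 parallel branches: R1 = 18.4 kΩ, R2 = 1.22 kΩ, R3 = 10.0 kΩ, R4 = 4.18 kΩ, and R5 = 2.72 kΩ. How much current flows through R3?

I ≈ 0.708 mA

Conductances: ΣG = 1/18.4 + 1/1.22 + 1/10.0 + 1/4.18 + 1/2.72 = 1.581 (1/kΩ).
By the current-divider rule, I = I_0 · G_k/ΣG = 11.2 × 0.06326 = 0.7085 mA.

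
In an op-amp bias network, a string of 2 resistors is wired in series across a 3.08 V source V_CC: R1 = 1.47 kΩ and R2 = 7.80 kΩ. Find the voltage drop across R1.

Series total: ΣR = 1.47 + 7.80 = 9.270 kΩ.
Voltage divider: V = V_CC · (1.470 / 9.270) = 3.08 × 0.1586 = 0.4884 V.

V ≈ 0.488 V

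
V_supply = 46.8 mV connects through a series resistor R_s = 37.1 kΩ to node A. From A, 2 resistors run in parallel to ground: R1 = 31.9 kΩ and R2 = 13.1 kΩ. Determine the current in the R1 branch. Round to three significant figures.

I ≈ 0.294 µA

Combine the parallel branches: R_p = (1/31.9 + 1/13.1)⁻¹ = 9.286 kΩ.
V_A = 46.8 × 9.286/46.39 = 9.369 mV.
Branch current I = V_A/R1 = 9.369/31.9 = 0.2937 µA.
(Check via current divider: I_total = 1.009 µA; share G_k/ΣG = 0.2911 → same result.)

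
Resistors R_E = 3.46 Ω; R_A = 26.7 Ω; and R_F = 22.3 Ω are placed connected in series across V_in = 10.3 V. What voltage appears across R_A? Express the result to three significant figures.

ΣR = 3.46 + 26.7 + 22.3 = 52.46 Ω.
Voltage divider: V = V_in · (26.70 / 52.46) = 10.3 × 0.5090 = 5.242 V.

V ≈ 5.24 V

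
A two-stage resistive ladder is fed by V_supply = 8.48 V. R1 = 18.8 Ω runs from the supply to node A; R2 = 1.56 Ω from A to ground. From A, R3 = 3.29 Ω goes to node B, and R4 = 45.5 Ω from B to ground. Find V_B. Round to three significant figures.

V_B ≈ 0.589 V

Node A sees R2 in parallel with the series input of stage 2, R3 + R4 = 48.79 Ω.
R2 ‖ (R3+R4) = 1.512 Ω.
First divider: V_A = V_supply · 1.512/(18.8 + 1.512) = 0.6311 V.
Then the unloaded second divider: V_B = V_A × R4/(R3+R4) = 0.6311 × 0.9326 = 0.5886 V.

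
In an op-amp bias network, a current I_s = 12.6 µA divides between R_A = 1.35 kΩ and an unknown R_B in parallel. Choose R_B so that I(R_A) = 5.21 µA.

In a two-way split, I_A/I_s = R_B/(R_A + R_B).
5.21/12.6 = R_B/(R_A + R_B) → R_B = R_A · (0.4135)/(1 − 0.4135) = 1.35 × 0.7050 = 0.9518 kΩ.

R_B ≈ 0.952 kΩ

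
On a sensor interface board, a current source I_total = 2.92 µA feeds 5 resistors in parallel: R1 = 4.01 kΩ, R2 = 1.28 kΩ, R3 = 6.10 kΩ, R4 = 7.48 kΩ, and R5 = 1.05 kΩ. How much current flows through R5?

I ≈ 1.22 µA

Conductances: ΣG = 1/4.01 + 1/1.28 + 1/6.10 + 1/7.48 + 1/1.05 = 2.281 (1/kΩ).
By the current-divider rule, I = I_total · G_k/ΣG = 2.92 × 0.4176 = 1.219 µA.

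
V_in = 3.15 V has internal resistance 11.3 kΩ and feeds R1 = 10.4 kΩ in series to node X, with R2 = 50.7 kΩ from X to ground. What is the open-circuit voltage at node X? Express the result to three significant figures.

R1' = 11.3 + 10.4 = 21.70 kΩ (source resistance + R1).
With X open, the divider is unloaded: V_th = 3.15 × 50.7/72.40 = 2.206 V.

V_th ≈ 2.21 V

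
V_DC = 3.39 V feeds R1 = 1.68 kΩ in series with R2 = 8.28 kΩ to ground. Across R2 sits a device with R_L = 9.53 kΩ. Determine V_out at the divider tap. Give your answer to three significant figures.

R2 ‖ R_L = (8.28 × 9.53)/(8.28 + 9.53) = 4.431 kΩ.
Voltage divider with the loaded lower leg: V_out = 3.39 × 4.431/(1.68 + 4.431) = 3.39 × 0.7251 = 2.458 V.
(Unloaded it would be 2.82 V; the load pulls it down.)

V_out ≈ 2.46 V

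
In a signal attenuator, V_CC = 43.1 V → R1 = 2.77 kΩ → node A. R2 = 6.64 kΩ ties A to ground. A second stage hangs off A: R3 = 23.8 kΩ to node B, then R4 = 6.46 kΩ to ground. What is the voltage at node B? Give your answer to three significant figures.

The second stage (R3 + R4 = 30.26 kΩ) loads node A in parallel with R2.
R2 ‖ (R3+R4) = 5.445 kΩ.
V_A = 43.1 × 5.445/(2.77 + 5.445) = 28.57 V.
Stage 2 is unloaded, so V_B = V_A · R4/(R3+R4) = 28.57 × 6.46/30.26 = 6.099 V.

V_B ≈ 6.10 V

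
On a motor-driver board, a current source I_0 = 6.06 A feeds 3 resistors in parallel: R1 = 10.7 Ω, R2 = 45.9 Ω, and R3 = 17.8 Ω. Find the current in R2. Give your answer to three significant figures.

I ≈ 0.770 A

Conductances: ΣG = 1/10.7 + 1/45.9 + 1/17.8 = 0.1714 (1/Ω).
Current divider: I(R2) = I_0 · G_k/ΣG = 6.06 × (0.02179/0.1714) = 6.06 × 0.1271 = 0.7702 A.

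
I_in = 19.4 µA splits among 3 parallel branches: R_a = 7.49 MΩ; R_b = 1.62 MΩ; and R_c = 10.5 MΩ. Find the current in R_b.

ΣG = 1/7.49 + 1/1.62 + 1/10.5 = 0.8460.
By the current-divider rule, I = I_in · G_k/ΣG = 19.4 × 0.7296 = 14.15 µA.

I ≈ 14.2 µA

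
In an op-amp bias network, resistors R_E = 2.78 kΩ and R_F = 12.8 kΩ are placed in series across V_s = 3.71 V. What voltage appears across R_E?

Series total: ΣR = 2.78 + 12.8 = 15.58 kΩ.
V = V_s · R/ΣR = 3.71 × 0.1784 = 0.6620 V.

V ≈ 0.662 V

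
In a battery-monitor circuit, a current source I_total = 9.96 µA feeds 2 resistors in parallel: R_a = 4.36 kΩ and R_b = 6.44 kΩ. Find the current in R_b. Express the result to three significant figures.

I ≈ 4.02 µA

For two parallel branches, I_k = I_total · (other R)/(sum of R).
I(R_b) = 9.96 × 4.36/(4.36 + 6.44) = 9.96 × 0.4037 = 4.021 µA.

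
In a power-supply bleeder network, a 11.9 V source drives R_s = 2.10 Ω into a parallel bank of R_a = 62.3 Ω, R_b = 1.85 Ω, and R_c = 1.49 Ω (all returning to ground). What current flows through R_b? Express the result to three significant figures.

I ≈ 1.80 A

Combine the parallel branches: R_p = (1/62.3 + 1/1.85 + 1/1.49)⁻¹ = 0.8145 Ω.
V_A by voltage divider: V_A = 11.9 × 0.8145/(2.10 + 0.8145) = 3.326 V.
Branch current I = V_A/R_b = 3.326/1.85 = 1.798 A.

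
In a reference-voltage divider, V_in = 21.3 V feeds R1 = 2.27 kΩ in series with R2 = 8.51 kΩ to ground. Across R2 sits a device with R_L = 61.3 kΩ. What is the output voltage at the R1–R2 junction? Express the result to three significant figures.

V_out ≈ 16.3 V

The load sits in parallel with R2, giving an effective lower resistance R2' = R2·R_L/(R2+R_L) = 7.473 kΩ.
Voltage divider with the loaded lower leg: V_out = 21.3 × 7.473/(2.27 + 7.473) = 21.3 × 0.7670 = 16.34 V.
(Unloaded it would be 16.8 V; the load pulls it down.)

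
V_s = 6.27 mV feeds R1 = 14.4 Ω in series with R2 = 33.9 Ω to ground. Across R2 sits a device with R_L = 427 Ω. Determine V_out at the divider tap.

V_out ≈ 4.30 mV

First combine the lower leg with the load: R2 ‖ R_L = 31.41 Ω.
Then V_out = V_s · R2'/(R1 + R2') = 6.27 × 31.41/45.81 = 4.299 mV.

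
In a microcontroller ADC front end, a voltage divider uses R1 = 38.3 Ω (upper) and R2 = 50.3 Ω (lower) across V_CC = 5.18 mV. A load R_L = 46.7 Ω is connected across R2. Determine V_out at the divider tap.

V_out ≈ 2.01 mV

R2 ‖ R_L = (50.3 × 46.7)/(50.3 + 46.7) = 24.22 Ω.
Then V_out = V_CC · R2'/(R1 + R2') = 5.18 × 24.22/62.52 = 2.007 mV.
(Unloaded it would be 2.94 mV; the load pulls it down.)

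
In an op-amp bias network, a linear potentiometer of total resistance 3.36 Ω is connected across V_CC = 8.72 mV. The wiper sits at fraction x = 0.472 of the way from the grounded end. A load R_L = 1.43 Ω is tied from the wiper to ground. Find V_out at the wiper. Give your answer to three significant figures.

The pot divides into 1.774 Ω above the wiper and 1.586 Ω below.
R_L loads the lower segment: effective lower R = 0.7520 Ω.
Loaded-divider output: V_out = 8.72 × 0.2977 = 2.596 mV.
(Unloaded: V_out = x·V_CC = 4.12 mV.)

V_out ≈ 2.60 mV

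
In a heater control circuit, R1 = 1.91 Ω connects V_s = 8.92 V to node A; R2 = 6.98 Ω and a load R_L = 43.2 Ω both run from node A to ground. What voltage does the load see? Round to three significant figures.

V_out ≈ 6.77 V

The load sits in parallel with R2, giving an effective lower resistance R2' = R2·R_L/(R2+R_L) = 6.009 Ω.
Then V_out = V_s · R2'/(R1 + R2') = 8.92 × 6.009/7.919 = 6.769 V.
(Unloaded it would be 7.00 V; the load pulls it down.)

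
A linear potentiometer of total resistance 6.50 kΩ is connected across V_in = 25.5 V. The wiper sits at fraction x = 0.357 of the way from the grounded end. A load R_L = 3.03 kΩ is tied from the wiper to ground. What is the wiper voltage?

V_out ≈ 6.10 V

Split the track: R_lower = x·R_p = 2.321 kΩ, R_upper = (1−x)·R_p = 4.179 kΩ.
R_L loads the lower segment: effective lower R = 1.314 kΩ.
Loaded-divider output: V_out = 25.5 × 0.2392 = 6.100 V.
(Unloaded: V_out = x·V_in = 9.10 V.)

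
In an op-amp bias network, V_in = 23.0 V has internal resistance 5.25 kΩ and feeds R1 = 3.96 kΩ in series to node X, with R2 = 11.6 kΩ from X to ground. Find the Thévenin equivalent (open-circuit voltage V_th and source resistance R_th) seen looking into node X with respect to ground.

V_th ≈ 12.8 V, R_th ≈ 5.13 kΩ

R1' = 5.25 + 3.96 = 9.210 kΩ (source resistance + R1).
With X open, the divider is unloaded: V_th = 23.0 × 11.6/20.81 = 12.82 V.
Zeroing V_in shorts the top of R1' to ground, so R_th = R1' ‖ R2 = 5.134 kΩ.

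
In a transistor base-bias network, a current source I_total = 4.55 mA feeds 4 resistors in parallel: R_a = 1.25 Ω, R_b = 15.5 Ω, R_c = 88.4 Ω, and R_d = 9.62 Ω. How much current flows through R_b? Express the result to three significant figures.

I ≈ 0.300 mA

Conductances: ΣG = 1/1.25 + 1/15.5 + 1/88.4 + 1/9.62 = 0.9798 (1/Ω).
By the current-divider rule, I = I_total · G_k/ΣG = 4.55 × 0.06585 = 0.2996 mA.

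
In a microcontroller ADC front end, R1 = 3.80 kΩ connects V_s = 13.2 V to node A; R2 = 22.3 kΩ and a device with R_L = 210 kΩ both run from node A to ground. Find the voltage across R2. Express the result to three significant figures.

R2 ‖ R_L = (22.3 × 210)/(22.3 + 210) = 20.16 kΩ.
Voltage divider with the loaded lower leg: V_out = 13.2 × 20.16/(3.80 + 20.16) = 13.2 × 0.8414 = 11.11 V.
(Unloaded it would be 11.3 V; the load pulls it down.)

V_out ≈ 11.1 V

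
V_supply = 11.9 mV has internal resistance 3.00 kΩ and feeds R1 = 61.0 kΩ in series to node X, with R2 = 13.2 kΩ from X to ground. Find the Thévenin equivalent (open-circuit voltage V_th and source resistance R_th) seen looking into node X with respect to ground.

V_th ≈ 2.03 mV, R_th ≈ 10.9 kΩ

R1' = 3.00 + 61.0 = 64.00 kΩ (source resistance + R1).
With X open, the divider is unloaded: V_th = 11.9 × 13.2/77.20 = 2.035 mV.
Zeroing V_supply shorts the top of R1' to ground, so R_th = R1' ‖ R2 = 10.94 kΩ.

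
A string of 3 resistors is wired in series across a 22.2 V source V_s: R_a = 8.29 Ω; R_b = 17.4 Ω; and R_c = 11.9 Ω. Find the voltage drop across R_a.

ΣR = 8.29 + 17.4 + 11.9 = 37.59 Ω.
Voltage divider: V = V_s · (8.290 / 37.59) = 22.2 × 0.2205 = 4.896 V.

V ≈ 4.90 V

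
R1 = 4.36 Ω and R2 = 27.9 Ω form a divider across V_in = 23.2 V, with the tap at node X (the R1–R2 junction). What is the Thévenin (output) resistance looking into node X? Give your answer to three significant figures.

R_th ≈ 3.77 Ω

Zeroing V_in shorts the top of R1 to ground, so R_th = R1 ‖ R2 = 3.771 Ω.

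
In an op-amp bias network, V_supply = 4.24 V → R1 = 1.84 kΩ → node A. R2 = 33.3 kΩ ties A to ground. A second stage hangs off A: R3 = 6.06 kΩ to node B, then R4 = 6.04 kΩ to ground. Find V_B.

The second stage (R3 + R4 = 12.10 kΩ) loads node A in parallel with R2.
Effective lower resistance at A: R2 ‖ 12.10 = 8.875 kΩ.
V_A = 4.24 × 8.875/(1.84 + 8.875) = 3.512 V.
Then the unloaded second divider: V_B = V_A × R4/(R3+R4) = 3.512 × 0.4992 = 1.753 V.

V_B ≈ 1.75 V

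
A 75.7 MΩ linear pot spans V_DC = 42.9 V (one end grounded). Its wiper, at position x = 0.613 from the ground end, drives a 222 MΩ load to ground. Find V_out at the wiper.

The pot divides into 29.30 MΩ above the wiper and 46.40 MΩ below.
Lower segment in parallel with the load: 46.40 ‖ 222 = 38.38 MΩ.
V_out = 42.9 × 38.38/(29.30 + 38.38) = 24.33 V.

V_out ≈ 24.3 V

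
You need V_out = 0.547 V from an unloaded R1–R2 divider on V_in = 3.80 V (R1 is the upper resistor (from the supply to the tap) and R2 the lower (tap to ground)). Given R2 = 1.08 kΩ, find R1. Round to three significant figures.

Required fraction k = V_out/V_in = 0.1439.
Rearranging, R1 = R2·(1−k)/k = 1.08 × 5.947 = 6.423 kΩ.

R1 ≈ 6.42 kΩ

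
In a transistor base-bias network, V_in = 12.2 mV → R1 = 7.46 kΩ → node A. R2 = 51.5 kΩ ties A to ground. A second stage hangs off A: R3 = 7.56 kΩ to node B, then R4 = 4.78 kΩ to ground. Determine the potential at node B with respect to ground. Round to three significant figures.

V_B ≈ 2.70 mV

Node A sees R2 in parallel with the series input of stage 2, R3 + R4 = 12.34 kΩ.
R2 ‖ (R3+R4) = 9.955 kΩ.
So V_A = 12.2 × 0.5716 = 6.974 mV.
V_B = V_A × 0.3874 = 2.701 mV.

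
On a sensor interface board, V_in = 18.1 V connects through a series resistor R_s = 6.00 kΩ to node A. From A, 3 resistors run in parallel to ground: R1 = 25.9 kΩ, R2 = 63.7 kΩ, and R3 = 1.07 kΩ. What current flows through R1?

I ≈ 0.101 mA

Equivalent of the parallel group: R_p = 1.011 kΩ.
V_A by voltage divider: V_A = 18.1 × 1.011/(6.00 + 1.011) = 2.611 V.
Branch current I = V_A/R1 = 2.611/25.9 = 0.1008 mA.
(Equivalently: I_total = 2.582 mA, then current-divider fraction G_k/ΣG = 0.03904.)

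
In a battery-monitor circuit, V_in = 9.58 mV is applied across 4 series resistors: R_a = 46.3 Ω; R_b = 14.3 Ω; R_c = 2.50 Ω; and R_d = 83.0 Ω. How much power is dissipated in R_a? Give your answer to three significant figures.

The common current is I = 9.58/146.1 = 0.06557 mA.
P = I²R = 0.004300 × 46.3 = 0.1991 µW.

P ≈ 0.199 µW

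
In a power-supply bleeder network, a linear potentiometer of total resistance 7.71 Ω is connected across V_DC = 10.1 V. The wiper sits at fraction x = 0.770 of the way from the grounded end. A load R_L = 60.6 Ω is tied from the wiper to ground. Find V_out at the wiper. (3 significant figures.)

V_out ≈ 7.61 V

Split the track: R_lower = x·R_p = 5.937 Ω, R_upper = (1−x)·R_p = 1.773 Ω.
(x·R_p) ‖ R_L = 5.407 Ω.
Then V_out = V_DC · 5.407/(1.773 + 5.407) = 7.606 V.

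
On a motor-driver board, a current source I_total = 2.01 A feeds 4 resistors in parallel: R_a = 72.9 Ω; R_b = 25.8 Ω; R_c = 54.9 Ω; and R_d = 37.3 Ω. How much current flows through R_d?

ΣG = 1/72.9 + 1/25.8 + 1/54.9 + 1/37.3 = 0.09750.
By the current-divider rule, I = I_total · G_k/ΣG = 2.01 × 0.2750 = 0.5527 A.

I ≈ 0.553 A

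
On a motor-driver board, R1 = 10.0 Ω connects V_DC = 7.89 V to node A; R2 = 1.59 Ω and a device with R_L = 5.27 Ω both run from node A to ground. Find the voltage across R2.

The load sits in parallel with R2, giving an effective lower resistance R2' = R2·R_L/(R2+R_L) = 1.221 Ω.
Voltage divider with the loaded lower leg: V_out = 7.89 × 1.221/(10.0 + 1.221) = 7.89 × 0.1089 = 0.8588 V.

V_out ≈ 0.859 V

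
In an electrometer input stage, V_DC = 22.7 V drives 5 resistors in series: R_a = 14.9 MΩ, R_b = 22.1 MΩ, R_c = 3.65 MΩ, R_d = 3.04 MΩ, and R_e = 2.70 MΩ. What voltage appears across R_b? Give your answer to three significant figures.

Total series resistance ΣR = 14.9 + 22.1 + 3.65 + 3.04 + 2.70 = 46.39 MΩ.
V = V_DC · R/ΣR = 22.7 × 0.4764 = 10.81 V.

V ≈ 10.8 V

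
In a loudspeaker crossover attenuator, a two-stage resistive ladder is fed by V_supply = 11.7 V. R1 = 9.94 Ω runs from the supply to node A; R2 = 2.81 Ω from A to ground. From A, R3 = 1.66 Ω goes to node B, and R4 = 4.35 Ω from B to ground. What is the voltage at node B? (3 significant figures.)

V_B ≈ 1.37 V

The second stage (R3 + R4 = 6.010 Ω) loads node A in parallel with R2.
Effective lower resistance at A: R2 ‖ 6.010 = 1.915 Ω.
So V_A = 11.7 × 0.1615 = 1.890 V.
Stage 2 is unloaded, so V_B = V_A · R4/(R3+R4) = 1.890 × 4.35/6.010 = 1.368 V.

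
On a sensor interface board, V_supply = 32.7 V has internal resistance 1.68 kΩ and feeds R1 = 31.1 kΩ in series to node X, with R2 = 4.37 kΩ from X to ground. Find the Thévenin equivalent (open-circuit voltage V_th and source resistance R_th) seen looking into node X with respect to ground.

V_th ≈ 3.85 V, R_th ≈ 3.86 kΩ

R1' = 1.68 + 31.1 = 32.78 kΩ (source resistance + R1).
With X open, the divider is unloaded: V_th = 32.7 × 4.37/37.15 = 3.847 V.
With V_supply suppressed (replaced by a short), R_th = R1' ‖ R2 = (32.78 × 4.37)/(32.78 + 4.37) = 3.856 kΩ.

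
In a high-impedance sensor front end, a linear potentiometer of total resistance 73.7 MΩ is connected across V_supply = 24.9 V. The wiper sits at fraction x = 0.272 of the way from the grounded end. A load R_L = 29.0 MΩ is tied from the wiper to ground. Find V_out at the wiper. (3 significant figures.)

V_out ≈ 4.51 V

Lower segment x·R_p = 20.05 MΩ; upper segment (1−x)·R_p = 53.65 MΩ.
(x·R_p) ‖ R_L = 11.85 MΩ.
Then V_out = V_supply · 11.85/(53.65 + 11.85) = 4.505 V.
(Unloaded: V_out = x·V_supply = 6.77 V.)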